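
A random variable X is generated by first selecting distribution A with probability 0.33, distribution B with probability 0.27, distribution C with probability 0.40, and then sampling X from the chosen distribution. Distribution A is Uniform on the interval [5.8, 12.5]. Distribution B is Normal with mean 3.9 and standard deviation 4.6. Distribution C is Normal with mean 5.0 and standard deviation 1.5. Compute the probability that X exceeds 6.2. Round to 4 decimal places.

Conditional on each component, P(X > 6.2): A: 0.940299; B: 0.308538; C: 0.211855.
By total probability, P(X > 6.2) = 0.33·0.940299 + 0.27·0.308538 + 0.4·0.211855 = 0.478346.

0.4783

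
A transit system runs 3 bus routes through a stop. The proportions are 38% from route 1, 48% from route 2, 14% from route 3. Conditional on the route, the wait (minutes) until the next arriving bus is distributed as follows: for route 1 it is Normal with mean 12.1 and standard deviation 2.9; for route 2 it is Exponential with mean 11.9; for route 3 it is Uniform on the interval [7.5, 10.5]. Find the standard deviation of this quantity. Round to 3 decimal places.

8.506

Per component, 1: μ=12.1, E[X²]=154.82; 2: μ=11.9, E[X²]=283.22; 3: μ=9, E[X²]=81.75.
E[X] = 0.38·12.1 + 0.48·11.9 + 0.14·9 = 11.57.
E[X²] = 0.38·154.82 + 0.48·283.22 + 0.14·81.75 = 206.222.
Var(X) = E[X²] − (E[X])² = 206.222 − 133.865 = 72.3573.
SD(X) = √72.3573 = 8.50631.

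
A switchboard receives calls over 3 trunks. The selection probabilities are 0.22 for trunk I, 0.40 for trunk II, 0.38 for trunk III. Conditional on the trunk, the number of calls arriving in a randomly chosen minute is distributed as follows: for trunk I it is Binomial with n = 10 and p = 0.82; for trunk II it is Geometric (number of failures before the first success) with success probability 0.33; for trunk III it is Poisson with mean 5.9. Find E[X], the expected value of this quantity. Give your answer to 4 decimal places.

4.8581

Component means — I: 8.2; II: 2.0303; III: 5.9.
E[X] = 0.22·8.2 + 0.4·2.0303 + 0.38·5.9 = 4.85812.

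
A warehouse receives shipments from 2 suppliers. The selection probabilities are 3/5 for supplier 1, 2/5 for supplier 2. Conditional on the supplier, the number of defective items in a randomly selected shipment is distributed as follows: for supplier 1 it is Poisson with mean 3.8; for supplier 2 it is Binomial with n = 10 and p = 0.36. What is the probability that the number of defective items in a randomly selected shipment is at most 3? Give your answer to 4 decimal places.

Conditional on each supplier, P(X ≤ 3): 1: 0.473485; 2: 0.486772.
By total probability, P(X ≤ 3) = 0.6·0.473485 + 0.4·0.486772 = 0.4788.

0.4788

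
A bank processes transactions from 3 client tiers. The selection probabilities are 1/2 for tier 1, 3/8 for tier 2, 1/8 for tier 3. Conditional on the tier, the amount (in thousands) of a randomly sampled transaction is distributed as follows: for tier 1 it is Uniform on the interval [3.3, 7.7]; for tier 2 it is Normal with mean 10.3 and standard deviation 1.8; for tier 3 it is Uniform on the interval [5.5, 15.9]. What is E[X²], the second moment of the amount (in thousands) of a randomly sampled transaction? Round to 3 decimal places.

For each component E[X²] = Var + (mean)², giving 1: 31.8633; 2: 109.33; 3: 123.503.
Overall E[X²] = 0.5·31.8633 + 0.375·109.33 + 0.125·123.503 = 72.3683.

72.368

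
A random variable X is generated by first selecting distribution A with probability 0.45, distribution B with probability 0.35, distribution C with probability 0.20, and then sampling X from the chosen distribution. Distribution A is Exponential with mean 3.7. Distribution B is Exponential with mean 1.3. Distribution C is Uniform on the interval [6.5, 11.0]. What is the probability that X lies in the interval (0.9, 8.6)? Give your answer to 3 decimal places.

Conditional on each component, P(0.9 < X < 8.6): A: 0.686231; B: 0.49908; C: 0.466667.
By total probability, P(0.9 < X < 8.6) = 0.45·0.686231 + 0.35·0.49908 + 0.2·0.466667 = 0.576816.

0.577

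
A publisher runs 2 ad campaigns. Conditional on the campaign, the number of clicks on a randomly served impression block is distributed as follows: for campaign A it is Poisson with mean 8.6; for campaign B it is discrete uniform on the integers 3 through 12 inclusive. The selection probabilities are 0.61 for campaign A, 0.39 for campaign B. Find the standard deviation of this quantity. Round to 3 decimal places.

Per component, A: μ=8.6, E[X²]=82.56; B: μ=7.5, E[X²]=64.5.
E[X] = 0.61·8.6 + 0.39·7.5 = 8.171.
E[X²] = 0.61·82.56 + 0.39·64.5 = 75.5166.
Var(X) = E[X²] − (E[X])² = 75.5166 − 66.7652 = 8.75136.
SD(X) = √8.75136 = 2.95827.

2.958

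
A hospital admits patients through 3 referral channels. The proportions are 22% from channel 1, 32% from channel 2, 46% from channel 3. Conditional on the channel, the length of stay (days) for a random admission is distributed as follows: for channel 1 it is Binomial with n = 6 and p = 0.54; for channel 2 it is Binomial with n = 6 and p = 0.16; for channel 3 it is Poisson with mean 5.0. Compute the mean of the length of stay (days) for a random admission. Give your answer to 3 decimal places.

3.320

Component means — 1: 3.24; 2: 0.96; 3: 5.
E[X] = 0.22·3.24 + 0.32·0.96 + 0.46·5 = 3.32.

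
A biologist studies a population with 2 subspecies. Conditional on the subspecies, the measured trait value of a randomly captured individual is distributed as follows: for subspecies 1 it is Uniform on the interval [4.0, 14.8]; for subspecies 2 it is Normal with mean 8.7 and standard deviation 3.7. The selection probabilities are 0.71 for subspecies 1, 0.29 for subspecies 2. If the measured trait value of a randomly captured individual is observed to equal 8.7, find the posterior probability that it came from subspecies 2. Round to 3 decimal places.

Likelihoods f(8.7 | ·): 1: 0.0925926; 2: 0.107822.
Posterior ∝ prior × likelihood. Numerator for 2: 0.29·0.107822 = 0.0312684.
Normalizing constant: 0.71·0.0925926 + 0.29·0.107822 = 0.0970092.
P(2 | observation) = 0.0312684 / 0.0970092 = 0.322325.

0.322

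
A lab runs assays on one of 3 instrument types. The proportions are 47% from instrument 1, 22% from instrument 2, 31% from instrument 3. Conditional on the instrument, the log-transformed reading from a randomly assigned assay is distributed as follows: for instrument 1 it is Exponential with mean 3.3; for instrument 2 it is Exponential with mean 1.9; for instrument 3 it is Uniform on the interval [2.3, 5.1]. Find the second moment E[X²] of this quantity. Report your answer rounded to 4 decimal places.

For each component E[X²] = Var + (mean)², giving 1: 21.78; 2: 7.22; 3: 14.3433.
Overall E[X²] = 0.47·21.78 + 0.22·7.22 + 0.31·14.3433 = 16.2714.

16.2714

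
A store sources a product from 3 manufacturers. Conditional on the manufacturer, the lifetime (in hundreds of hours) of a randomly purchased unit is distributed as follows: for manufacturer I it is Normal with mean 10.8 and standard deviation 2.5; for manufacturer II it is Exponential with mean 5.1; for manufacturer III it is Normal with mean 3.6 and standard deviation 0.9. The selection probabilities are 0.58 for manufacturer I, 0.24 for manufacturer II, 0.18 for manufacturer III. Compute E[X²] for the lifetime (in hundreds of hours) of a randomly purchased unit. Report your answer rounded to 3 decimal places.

For each component E[X²] = Var + (mean)², giving I: 122.89; II: 52.02; III: 13.77.
Overall E[X²] = 0.58·122.89 + 0.24·52.02 + 0.18·13.77 = 86.2396.

86.240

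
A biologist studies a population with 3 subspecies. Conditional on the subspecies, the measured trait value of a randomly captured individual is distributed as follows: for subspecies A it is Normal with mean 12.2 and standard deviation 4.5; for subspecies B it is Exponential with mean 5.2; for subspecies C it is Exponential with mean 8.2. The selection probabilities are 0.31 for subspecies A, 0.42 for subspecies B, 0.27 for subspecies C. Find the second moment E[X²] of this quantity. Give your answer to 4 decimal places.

111.4411

For each component E[X²] = Var + (mean)², giving A: 169.09; B: 54.08; C: 134.48.
Overall E[X²] = 0.31·169.09 + 0.42·54.08 + 0.27·134.48 = 111.441.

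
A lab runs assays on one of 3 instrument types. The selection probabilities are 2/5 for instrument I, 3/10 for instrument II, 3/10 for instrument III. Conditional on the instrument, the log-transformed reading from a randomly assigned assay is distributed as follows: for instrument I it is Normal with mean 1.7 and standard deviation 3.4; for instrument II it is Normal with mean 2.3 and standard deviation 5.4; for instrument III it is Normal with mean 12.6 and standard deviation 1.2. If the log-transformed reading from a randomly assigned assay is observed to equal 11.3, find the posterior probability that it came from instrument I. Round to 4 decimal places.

Likelihoods f(11.3 | ·): I: 0.00217904; II: 0.0184217; III: 0.184877.
Posterior ∝ prior × likelihood. Numerator for I: 0.4·0.00217904 = 0.000871614.
Normalizing constant: 0.4·0.00217904 + 0.3·0.0184217 + 0.3·0.184877 = 0.0618612.
P(I | observation) = 0.000871614 / 0.0618612 = 0.0140898.

0.0141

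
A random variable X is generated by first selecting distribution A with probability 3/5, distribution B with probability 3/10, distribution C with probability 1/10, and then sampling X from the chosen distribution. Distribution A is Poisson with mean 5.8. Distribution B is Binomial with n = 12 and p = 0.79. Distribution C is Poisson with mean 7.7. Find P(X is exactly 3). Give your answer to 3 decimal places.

Conditional on each component, P(X = 3): A: 0.098452; B: 8.61544e-05; C: 0.0344551.
By total probability, P(X = 3) = 0.6·0.098452 + 0.3·8.61544e-05 + 0.1·0.0344551 = 0.0625426.

0.063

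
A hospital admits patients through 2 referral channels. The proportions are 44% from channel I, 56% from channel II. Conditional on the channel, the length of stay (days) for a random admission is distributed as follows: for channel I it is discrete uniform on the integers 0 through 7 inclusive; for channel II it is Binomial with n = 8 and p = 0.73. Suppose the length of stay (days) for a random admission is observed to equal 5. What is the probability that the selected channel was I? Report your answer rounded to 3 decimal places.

Likelihoods P(X=5 | ·): I: 0.125; II: 0.228504.
Posterior ∝ prior × likelihood. Numerator for I: 0.44·0.125 = 0.055.
Normalizing constant: 0.44·0.125 + 0.56·0.228504 = 0.182962.
P(I | observation) = 0.055 / 0.182962 = 0.300609.

0.301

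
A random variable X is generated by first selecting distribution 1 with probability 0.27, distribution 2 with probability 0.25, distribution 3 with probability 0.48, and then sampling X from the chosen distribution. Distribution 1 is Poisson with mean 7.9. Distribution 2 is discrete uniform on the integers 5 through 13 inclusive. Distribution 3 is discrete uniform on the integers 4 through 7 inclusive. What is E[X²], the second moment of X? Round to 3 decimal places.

For each component E[X²] = Var + (mean)², giving 1: 70.31; 2: 87.6667; 3: 31.5.
Overall E[X²] = 0.27·70.31 + 0.25·87.6667 + 0.48·31.5 = 56.0204.

56.020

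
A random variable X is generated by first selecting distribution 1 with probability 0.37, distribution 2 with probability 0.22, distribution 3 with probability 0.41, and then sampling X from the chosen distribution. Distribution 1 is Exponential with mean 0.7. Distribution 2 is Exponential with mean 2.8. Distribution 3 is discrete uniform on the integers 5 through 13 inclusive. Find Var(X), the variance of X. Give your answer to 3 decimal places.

18.916

Per component, 1: μ=0.7, E[X²]=0.98; 2: μ=2.8, E[X²]=15.68; 3: μ=9, E[X²]=87.6667.
E[X] = 0.37·0.7 + 0.22·2.8 + 0.41·9 = 4.565.
E[X²] = 0.37·0.98 + 0.22·15.68 + 0.41·87.6667 = 39.7555.
Var(X) = E[X²] − (E[X])² = 39.7555 − 20.8392 = 18.9163.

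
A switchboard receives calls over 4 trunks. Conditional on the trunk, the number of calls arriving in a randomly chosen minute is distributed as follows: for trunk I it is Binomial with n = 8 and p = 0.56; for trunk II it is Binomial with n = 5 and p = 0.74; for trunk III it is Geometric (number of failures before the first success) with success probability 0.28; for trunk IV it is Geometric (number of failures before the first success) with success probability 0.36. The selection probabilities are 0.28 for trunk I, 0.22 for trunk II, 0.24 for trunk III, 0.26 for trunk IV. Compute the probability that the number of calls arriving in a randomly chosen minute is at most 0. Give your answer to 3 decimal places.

Conditional on each trunk, P(X ≤ 0): I: 0.00140482; II: 0.00118814; III: 0.28; IV: 0.36.
By total probability, P(X ≤ 0) = 0.28·0.00140482 + 0.22·0.00118814 + 0.24·0.28 + 0.26·0.36 = 0.161455.

0.161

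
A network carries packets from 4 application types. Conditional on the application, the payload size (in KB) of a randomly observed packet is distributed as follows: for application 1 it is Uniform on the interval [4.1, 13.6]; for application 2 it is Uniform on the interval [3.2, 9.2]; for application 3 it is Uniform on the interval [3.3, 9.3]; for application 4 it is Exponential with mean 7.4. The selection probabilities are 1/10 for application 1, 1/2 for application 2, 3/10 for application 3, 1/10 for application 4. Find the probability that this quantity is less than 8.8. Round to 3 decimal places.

Conditional on each application, P(X < 8.8): 1: 0.494737; 2: 0.933333; 3: 0.916667; 4: 0.695532.
By total probability, P(X < 8.8) = 0.1·0.494737 + 0.5·0.933333 + 0.3·0.916667 + 0.1·0.695532 = 0.860694.

0.861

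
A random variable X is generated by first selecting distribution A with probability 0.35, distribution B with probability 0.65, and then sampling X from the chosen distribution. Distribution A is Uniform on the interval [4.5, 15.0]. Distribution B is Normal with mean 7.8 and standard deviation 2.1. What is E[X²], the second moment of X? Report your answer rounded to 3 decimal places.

78.900

For each component E[X²] = Var + (mean)², giving A: 104.25; B: 65.25.
Overall E[X²] = 0.35·104.25 + 0.65·65.25 = 78.9.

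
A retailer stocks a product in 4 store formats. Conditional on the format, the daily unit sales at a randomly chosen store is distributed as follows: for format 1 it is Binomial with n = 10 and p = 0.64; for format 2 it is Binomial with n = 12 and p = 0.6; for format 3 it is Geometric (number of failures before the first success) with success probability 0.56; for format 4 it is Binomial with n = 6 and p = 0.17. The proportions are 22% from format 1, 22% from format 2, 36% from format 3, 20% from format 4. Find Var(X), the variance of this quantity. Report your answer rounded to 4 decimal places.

10.5588

Per component, 1: μ=6.4, E[X²]=43.264; 2: μ=7.2, E[X²]=54.72; 3: μ=0.785714, E[X²]=2.02041; 4: μ=1.02, E[X²]=1.887.
E[X] = 0.22·6.4 + 0.22·7.2 + 0.36·0.785714 + 0.2·1.02 = 3.47886.
E[X²] = 0.22·43.264 + 0.22·54.72 + 0.36·2.02041 + 0.2·1.887 = 22.6612.
Var(X) = E[X²] − (E[X])² = 22.6612 − 12.1024 = 10.5588.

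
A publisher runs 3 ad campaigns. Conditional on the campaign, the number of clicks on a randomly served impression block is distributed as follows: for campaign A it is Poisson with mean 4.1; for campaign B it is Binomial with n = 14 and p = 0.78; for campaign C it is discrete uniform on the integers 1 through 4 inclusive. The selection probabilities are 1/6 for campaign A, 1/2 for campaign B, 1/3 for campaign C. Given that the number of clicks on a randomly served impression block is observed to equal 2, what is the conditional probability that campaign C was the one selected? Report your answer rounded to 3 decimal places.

0.782

Likelihoods P(X=2 | ·): A: 0.139293; B: 7.1171e-07; C: 0.25.
Posterior ∝ prior × likelihood. Numerator for C: 0.333333·0.25 = 0.0833333.
Normalizing constant: 0.166667·0.139293 + 0.5·7.1171e-07 + 0.333333·0.25 = 0.106549.
P(C | observation) = 0.0833333 / 0.106549 = 0.782111.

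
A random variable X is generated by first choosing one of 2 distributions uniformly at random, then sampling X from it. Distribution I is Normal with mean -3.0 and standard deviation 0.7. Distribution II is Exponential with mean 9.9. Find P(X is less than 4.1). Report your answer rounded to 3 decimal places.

Conditional on each component, P(X < 4.1): I: 1; II: 0.339093.
By total probability, P(X < 4.1) = 0.5·1 + 0.5·0.339093 = 0.669546.

0.670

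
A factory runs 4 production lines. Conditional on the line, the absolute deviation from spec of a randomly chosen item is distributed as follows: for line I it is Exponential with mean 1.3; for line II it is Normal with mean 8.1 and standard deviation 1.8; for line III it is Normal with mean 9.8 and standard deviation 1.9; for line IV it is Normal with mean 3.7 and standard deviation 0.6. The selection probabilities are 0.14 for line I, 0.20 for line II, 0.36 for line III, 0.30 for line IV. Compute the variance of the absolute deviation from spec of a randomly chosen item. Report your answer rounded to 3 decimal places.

Per component, I: μ=1.3, E[X²]=3.38; II: μ=8.1, E[X²]=68.85; III: μ=9.8, E[X²]=99.65; IV: μ=3.7, E[X²]=14.05.
E[X] = 0.14·1.3 + 0.2·8.1 + 0.36·9.8 + 0.3·3.7 = 6.44.
E[X²] = 0.14·3.38 + 0.2·68.85 + 0.36·99.65 + 0.3·14.05 = 54.3322.
Var(X) = E[X²] − (E[X])² = 54.3322 − 41.4736 = 12.8586.

12.859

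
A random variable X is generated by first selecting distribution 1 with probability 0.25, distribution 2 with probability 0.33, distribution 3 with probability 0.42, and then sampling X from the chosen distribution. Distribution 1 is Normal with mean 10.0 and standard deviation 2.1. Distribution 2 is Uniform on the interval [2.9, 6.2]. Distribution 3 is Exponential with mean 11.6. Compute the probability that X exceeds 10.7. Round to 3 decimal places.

Conditional on each component, P(X > 10.7): 1: 0.369441; 2: 0; 3: 0.397558.
By total probability, P(X > 10.7) = 0.25·0.369441 + 0.33·0 + 0.42·0.397558 = 0.259335.

0.259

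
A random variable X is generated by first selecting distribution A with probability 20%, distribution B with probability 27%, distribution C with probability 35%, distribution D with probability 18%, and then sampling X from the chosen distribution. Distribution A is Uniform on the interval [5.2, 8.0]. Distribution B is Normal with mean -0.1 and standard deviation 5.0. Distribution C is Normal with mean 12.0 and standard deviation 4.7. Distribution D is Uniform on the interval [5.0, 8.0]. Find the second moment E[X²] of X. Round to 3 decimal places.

81.467

For each component E[X²] = Var + (mean)², giving A: 44.2133; B: 25.01; C: 166.09; D: 43.
Overall E[X²] = 0.2·44.2133 + 0.27·25.01 + 0.35·166.09 + 0.18·43 = 81.4669.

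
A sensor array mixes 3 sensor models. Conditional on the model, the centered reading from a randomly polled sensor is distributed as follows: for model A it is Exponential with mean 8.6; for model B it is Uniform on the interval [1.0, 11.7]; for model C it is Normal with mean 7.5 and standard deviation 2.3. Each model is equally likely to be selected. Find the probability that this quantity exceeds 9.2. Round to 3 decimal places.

0.269

Conditional on each model, P(X > 9.2): A: 0.343088; B: 0.233645; C: 0.229914.
By total probability, P(X > 9.2) = 0.333333·0.343088 + 0.333333·0.233645 + 0.333333·0.229914 = 0.268882.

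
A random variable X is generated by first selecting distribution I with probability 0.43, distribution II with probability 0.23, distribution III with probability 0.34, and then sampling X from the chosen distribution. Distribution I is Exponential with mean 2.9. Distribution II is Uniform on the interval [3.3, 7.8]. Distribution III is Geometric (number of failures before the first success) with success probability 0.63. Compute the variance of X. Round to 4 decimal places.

7.7238

Per component, I: μ=2.9, E[X²]=16.82; II: μ=5.55, E[X²]=32.49; III: μ=0.587302, E[X²]=1.27715.
E[X] = 0.43·2.9 + 0.23·5.55 + 0.34·0.587302 = 2.72318.
E[X²] = 0.43·16.82 + 0.23·32.49 + 0.34·1.27715 = 15.1395.
Var(X) = E[X²] − (E[X])² = 15.1395 − 7.41572 = 7.72381.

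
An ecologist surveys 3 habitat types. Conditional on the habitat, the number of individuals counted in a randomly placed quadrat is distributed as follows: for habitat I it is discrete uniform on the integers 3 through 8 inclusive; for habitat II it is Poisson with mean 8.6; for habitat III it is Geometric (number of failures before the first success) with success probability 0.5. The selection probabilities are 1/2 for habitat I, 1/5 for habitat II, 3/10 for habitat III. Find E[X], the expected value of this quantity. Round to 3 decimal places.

4.770

Component means — I: 5.5; II: 8.6; III: 1.
E[X] = 0.5·5.5 + 0.2·8.6 + 0.3·1 = 4.77.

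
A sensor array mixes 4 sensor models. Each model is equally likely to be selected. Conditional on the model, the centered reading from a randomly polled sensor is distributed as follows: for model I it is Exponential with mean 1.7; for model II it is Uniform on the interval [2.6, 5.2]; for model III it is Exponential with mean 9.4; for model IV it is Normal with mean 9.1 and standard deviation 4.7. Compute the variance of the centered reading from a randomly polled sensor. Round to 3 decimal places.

39.493

Per component, I: μ=1.7, E[X²]=5.78; II: μ=3.9, E[X²]=15.7733; III: μ=9.4, E[X²]=176.72; IV: μ=9.1, E[X²]=104.9.
E[X] = 0.25·1.7 + 0.25·3.9 + 0.25·9.4 + 0.25·9.1 = 6.025.
E[X²] = 0.25·5.78 + 0.25·15.7733 + 0.25·176.72 + 0.25·104.9 = 75.7933.
Var(X) = E[X²] − (E[X])² = 75.7933 − 36.3006 = 39.4927.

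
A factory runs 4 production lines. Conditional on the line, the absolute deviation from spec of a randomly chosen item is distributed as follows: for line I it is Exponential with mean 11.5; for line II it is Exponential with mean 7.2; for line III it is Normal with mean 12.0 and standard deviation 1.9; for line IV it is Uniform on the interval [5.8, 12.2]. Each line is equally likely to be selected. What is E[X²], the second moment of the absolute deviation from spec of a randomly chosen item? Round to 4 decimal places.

150.0508

For each component E[X²] = Var + (mean)², giving I: 264.5; II: 103.68; III: 147.61; IV: 84.4133.
Overall E[X²] = 0.25·264.5 + 0.25·103.68 + 0.25·147.61 + 0.25·84.4133 = 150.051.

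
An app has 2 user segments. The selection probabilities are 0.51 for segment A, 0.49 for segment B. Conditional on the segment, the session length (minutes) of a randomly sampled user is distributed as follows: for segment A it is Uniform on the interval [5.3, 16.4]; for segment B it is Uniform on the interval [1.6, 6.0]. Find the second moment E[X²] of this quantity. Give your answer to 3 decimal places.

For each component E[X²] = Var + (mean)², giving A: 127.99; B: 16.0533.
Overall E[X²] = 0.51·127.99 + 0.49·16.0533 = 73.141.

73.141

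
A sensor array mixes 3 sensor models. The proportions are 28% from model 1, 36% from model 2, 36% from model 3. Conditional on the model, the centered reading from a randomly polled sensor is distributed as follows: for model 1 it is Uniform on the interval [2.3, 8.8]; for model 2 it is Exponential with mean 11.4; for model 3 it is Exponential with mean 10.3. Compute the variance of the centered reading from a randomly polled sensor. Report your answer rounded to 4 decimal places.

Per component, 1: μ=5.55, E[X²]=34.3233; 2: μ=11.4, E[X²]=259.92; 3: μ=10.3, E[X²]=212.18.
E[X] = 0.28·5.55 + 0.36·11.4 + 0.36·10.3 = 9.366.
E[X²] = 0.28·34.3233 + 0.36·259.92 + 0.36·212.18 = 179.567.
Var(X) = E[X²] − (E[X])² = 179.567 − 87.722 = 91.8446.

91.8446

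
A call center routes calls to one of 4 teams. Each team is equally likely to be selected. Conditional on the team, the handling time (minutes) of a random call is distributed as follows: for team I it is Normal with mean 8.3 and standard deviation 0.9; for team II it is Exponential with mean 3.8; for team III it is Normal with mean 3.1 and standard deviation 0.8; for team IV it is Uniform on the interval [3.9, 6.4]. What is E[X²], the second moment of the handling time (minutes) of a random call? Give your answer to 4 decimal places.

For each component E[X²] = Var + (mean)², giving I: 69.7; II: 28.88; III: 10.25; IV: 27.0433.
Overall E[X²] = 0.25·69.7 + 0.25·28.88 + 0.25·10.25 + 0.25·27.0433 = 33.9683.

33.9683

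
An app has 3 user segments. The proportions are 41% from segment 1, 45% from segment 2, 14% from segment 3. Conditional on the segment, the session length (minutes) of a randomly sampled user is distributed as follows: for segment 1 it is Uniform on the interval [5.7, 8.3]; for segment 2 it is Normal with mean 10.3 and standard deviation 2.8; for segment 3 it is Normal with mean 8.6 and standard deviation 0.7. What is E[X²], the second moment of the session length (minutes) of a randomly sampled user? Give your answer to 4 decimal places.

82.0125

For each component E[X²] = Var + (mean)², giving 1: 49.5633; 2: 113.93; 3: 74.45.
Overall E[X²] = 0.41·49.5633 + 0.45·113.93 + 0.14·74.45 = 82.0125.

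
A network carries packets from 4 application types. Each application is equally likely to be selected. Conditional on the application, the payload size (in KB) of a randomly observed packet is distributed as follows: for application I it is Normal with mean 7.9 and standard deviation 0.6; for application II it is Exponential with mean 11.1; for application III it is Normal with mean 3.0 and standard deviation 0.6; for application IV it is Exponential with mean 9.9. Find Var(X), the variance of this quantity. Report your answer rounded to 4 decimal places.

Per component, I: μ=7.9, E[X²]=62.77; II: μ=11.1, E[X²]=246.42; III: μ=3, E[X²]=9.36; IV: μ=9.9, E[X²]=196.02.
E[X] = 0.25·7.9 + 0.25·11.1 + 0.25·3 + 0.25·9.9 = 7.975.
E[X²] = 0.25·62.77 + 0.25·246.42 + 0.25·9.36 + 0.25·196.02 = 128.643.
Var(X) = E[X²] − (E[X])² = 128.643 − 63.6006 = 65.0419.

65.0419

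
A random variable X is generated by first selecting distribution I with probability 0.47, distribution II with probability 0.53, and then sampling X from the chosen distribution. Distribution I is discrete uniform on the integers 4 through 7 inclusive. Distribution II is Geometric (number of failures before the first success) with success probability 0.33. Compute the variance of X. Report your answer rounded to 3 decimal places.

6.847

Per component, I: μ=5.5, E[X²]=31.5; II: μ=2.0303, E[X²]=10.2746.
E[X] = 0.47·5.5 + 0.53·2.0303 = 3.66106.
E[X²] = 0.47·31.5 + 0.53·10.2746 = 20.2505.
Var(X) = E[X²] − (E[X])² = 20.2505 − 13.4034 = 6.84715.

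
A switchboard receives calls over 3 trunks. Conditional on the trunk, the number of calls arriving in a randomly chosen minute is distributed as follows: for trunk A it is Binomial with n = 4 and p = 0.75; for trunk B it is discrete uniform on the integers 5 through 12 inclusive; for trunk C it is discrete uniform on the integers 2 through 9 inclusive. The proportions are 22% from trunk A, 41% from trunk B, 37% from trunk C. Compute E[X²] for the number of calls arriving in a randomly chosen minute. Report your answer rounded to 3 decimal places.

For each component E[X²] = Var + (mean)², giving A: 9.75; B: 77.5; C: 35.5.
Overall E[X²] = 0.22·9.75 + 0.41·77.5 + 0.37·35.5 = 47.055.

47.055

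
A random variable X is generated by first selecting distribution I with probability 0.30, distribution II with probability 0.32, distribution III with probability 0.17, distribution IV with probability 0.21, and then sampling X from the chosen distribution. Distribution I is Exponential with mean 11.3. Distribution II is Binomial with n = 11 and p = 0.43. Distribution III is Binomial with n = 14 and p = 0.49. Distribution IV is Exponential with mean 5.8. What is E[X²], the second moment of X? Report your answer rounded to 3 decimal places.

For each component E[X²] = Var + (mean)², giving I: 255.38; II: 25.069; III: 50.5582; IV: 67.28.
Overall E[X²] = 0.3·255.38 + 0.32·25.069 + 0.17·50.5582 + 0.21·67.28 = 107.36.

107.360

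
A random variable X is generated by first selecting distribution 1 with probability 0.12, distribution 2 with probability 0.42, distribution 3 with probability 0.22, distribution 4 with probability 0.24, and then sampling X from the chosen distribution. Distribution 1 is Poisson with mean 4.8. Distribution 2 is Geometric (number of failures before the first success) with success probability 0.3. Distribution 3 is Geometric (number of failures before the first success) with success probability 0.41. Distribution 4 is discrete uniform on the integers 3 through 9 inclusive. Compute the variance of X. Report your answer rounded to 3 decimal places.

Per component, 1: μ=4.8, E[X²]=27.84; 2: μ=2.33333, E[X²]=13.2222; 3: μ=1.43902, E[X²]=5.58061; 4: μ=6, E[X²]=40.
E[X] = 0.12·4.8 + 0.42·2.33333 + 0.22·1.43902 + 0.24·6 = 3.31259.
E[X²] = 0.12·27.84 + 0.42·13.2222 + 0.22·5.58061 + 0.24·40 = 19.7219.
Var(X) = E[X²] − (E[X])² = 19.7219 − 10.9732 = 8.74865.

8.749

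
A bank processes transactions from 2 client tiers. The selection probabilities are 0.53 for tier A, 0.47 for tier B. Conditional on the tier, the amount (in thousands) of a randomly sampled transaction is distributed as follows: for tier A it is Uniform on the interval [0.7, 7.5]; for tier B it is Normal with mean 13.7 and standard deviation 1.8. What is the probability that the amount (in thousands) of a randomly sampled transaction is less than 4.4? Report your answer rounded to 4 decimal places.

0.2884

Conditional on each tier, P(X < 4.4): A: 0.544118; B: 1.19153e-07.
By total probability, P(X < 4.4) = 0.53·0.544118 + 0.47·1.19153e-07 = 0.288382.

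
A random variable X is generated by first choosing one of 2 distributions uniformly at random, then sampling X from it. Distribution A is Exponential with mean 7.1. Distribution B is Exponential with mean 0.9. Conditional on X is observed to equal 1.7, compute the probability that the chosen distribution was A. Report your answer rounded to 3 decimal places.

0.397

Likelihoods f(1.7 | ·): A: 0.110855; B: 0.168044.
Posterior ∝ prior × likelihood. Numerator for A: 0.5·0.110855 = 0.0554275.
Normalizing constant: 0.5·0.110855 + 0.5·0.168044 = 0.13945.
P(A | observation) = 0.0554275 / 0.13945 = 0.397474.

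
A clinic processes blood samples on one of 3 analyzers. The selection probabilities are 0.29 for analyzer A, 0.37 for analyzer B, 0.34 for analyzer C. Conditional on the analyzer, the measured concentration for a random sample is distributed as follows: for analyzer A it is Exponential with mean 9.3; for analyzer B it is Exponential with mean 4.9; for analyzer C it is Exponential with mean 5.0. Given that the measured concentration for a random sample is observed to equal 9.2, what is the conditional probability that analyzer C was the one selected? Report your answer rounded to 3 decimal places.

0.318

Likelihoods f(9.2 | ·): A: 0.0399846; B: 0.0312172; C: 0.0317635.
Posterior ∝ prior × likelihood. Numerator for C: 0.34·0.0317635 = 0.0107996.
Normalizing constant: 0.29·0.0399846 + 0.37·0.0312172 + 0.34·0.0317635 = 0.0339455.
P(C | observation) = 0.0107996 / 0.0339455 = 0.318145.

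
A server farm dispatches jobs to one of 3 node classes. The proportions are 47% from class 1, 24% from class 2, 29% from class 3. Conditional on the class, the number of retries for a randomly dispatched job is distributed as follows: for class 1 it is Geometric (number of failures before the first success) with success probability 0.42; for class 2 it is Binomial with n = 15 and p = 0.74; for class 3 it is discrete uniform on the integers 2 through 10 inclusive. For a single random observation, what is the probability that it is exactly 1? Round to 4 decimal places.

Conditional on each class, P(X = 1): 1: 0.2436; 2: 7.16061e-08; 3: 0.
By total probability, P(X = 1) = 0.47·0.2436 + 0.24·7.16061e-08 + 0.29·0 = 0.114492.

0.1145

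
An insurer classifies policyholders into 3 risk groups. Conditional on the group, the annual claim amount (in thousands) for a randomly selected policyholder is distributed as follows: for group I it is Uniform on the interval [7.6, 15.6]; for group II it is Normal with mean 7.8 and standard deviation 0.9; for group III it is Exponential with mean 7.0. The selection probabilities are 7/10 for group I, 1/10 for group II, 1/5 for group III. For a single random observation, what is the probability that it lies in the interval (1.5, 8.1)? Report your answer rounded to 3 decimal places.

Conditional on each group, P(1.5 < X < 8.1): I: 0.0625; II: 0.630559; III: 0.492735.
By total probability, P(1.5 < X < 8.1) = 0.7·0.0625 + 0.1·0.630559 + 0.2·0.492735 = 0.205353.

0.205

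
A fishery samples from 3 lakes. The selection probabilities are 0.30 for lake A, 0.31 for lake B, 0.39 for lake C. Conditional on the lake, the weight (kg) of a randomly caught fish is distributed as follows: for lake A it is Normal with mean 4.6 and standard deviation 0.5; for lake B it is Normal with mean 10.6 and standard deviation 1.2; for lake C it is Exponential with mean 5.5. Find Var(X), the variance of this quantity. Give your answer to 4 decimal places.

18.9063

Per component, A: μ=4.6, E[X²]=21.41; B: μ=10.6, E[X²]=113.8; C: μ=5.5, E[X²]=60.5.
E[X] = 0.3·4.6 + 0.31·10.6 + 0.39·5.5 = 6.811.
E[X²] = 0.3·21.41 + 0.31·113.8 + 0.39·60.5 = 65.296.
Var(X) = E[X²] − (E[X])² = 65.296 − 46.3897 = 18.9063.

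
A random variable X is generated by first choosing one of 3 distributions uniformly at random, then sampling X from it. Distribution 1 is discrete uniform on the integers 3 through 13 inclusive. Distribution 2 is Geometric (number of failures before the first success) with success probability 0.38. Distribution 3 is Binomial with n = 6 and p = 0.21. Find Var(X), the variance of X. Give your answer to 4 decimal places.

14.6655

Per component, 1: μ=8, E[X²]=74; 2: μ=1.63158, E[X²]=6.95568; 3: μ=1.26, E[X²]=2.583.
E[X] = 0.333333·8 + 0.333333·1.63158 + 0.333333·1.26 = 3.63053.
E[X²] = 0.333333·74 + 0.333333·6.95568 + 0.333333·2.583 = 27.8462.
Var(X) = E[X²] − (E[X])² = 27.8462 − 13.1807 = 14.6655.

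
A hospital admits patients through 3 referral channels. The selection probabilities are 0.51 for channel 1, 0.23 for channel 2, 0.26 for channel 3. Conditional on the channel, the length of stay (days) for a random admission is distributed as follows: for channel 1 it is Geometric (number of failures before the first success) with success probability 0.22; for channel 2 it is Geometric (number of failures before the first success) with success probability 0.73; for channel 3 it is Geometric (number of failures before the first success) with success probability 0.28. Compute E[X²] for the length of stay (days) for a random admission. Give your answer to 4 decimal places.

For each component E[X²] = Var + (mean)², giving 1: 28.686; 2: 0.64346; 3: 15.7959.
Overall E[X²] = 0.51·28.686 + 0.23·0.64346 + 0.26·15.7959 = 18.8848.

18.8848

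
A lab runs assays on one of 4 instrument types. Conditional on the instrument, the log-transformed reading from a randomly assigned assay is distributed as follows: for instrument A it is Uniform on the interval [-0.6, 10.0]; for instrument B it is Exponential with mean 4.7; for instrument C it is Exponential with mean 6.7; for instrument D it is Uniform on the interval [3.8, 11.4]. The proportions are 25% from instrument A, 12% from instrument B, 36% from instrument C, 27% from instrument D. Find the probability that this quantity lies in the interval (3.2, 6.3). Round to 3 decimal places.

0.274

Conditional on each instrument, P(3.2 < X < 6.3): A: 0.292453; B: 0.244452; C: 0.229752; D: 0.328947.
By total probability, P(3.2 < X < 6.3) = 0.25·0.292453 + 0.12·0.244452 + 0.36·0.229752 + 0.27·0.328947 = 0.273974.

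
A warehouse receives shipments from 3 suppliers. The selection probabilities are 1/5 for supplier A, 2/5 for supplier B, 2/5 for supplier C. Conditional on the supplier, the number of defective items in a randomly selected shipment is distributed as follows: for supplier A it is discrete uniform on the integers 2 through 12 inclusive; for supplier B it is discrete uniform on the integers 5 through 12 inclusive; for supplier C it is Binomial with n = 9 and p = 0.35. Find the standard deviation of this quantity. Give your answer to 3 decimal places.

Per component, A: μ=7, E[X²]=59; B: μ=8.5, E[X²]=77.5; C: μ=3.15, E[X²]=11.97.
E[X] = 0.2·7 + 0.4·8.5 + 0.4·3.15 = 6.06.
E[X²] = 0.2·59 + 0.4·77.5 + 0.4·11.97 = 47.588.
Var(X) = E[X²] − (E[X])² = 47.588 − 36.7236 = 10.8644.
SD(X) = √10.8644 = 3.29612.

3.296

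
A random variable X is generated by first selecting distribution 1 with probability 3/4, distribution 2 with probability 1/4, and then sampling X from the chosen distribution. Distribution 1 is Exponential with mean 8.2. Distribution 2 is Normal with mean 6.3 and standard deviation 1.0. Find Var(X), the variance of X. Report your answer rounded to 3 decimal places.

Per component, 1: μ=8.2, E[X²]=134.48; 2: μ=6.3, E[X²]=40.69.
E[X] = 0.75·8.2 + 0.25·6.3 = 7.725.
E[X²] = 0.75·134.48 + 0.25·40.69 = 111.032.
Var(X) = E[X²] − (E[X])² = 111.032 − 59.6756 = 51.3569.

51.357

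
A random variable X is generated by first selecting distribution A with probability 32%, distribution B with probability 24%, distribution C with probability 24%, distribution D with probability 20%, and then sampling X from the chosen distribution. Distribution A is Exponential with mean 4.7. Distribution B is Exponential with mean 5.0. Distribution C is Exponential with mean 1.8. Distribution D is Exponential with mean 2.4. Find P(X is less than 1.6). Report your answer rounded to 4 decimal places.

0.3967

Conditional on each component, P(X < 1.6): A: 0.288532; B: 0.273851; C: 0.588888; D: 0.486583.
By total probability, P(X < 1.6) = 0.32·0.288532 + 0.24·0.273851 + 0.24·0.588888 + 0.2·0.486583 = 0.396704.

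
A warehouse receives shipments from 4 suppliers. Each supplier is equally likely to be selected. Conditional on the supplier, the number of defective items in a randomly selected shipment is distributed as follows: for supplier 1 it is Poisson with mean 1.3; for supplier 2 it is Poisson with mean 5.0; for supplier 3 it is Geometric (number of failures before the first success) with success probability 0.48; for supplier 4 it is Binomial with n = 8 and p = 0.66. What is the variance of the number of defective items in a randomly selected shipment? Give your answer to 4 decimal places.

Per component, 1: μ=1.3, E[X²]=2.99; 2: μ=5, E[X²]=30; 3: μ=1.08333, E[X²]=3.43056; 4: μ=5.28, E[X²]=29.6736.
E[X] = 0.25·1.3 + 0.25·5 + 0.25·1.08333 + 0.25·5.28 = 3.16583.
E[X²] = 0.25·2.99 + 0.25·30 + 0.25·3.43056 + 0.25·29.6736 = 16.5235.
Var(X) = E[X²] − (E[X])² = 16.5235 − 10.0225 = 6.50104.

6.5010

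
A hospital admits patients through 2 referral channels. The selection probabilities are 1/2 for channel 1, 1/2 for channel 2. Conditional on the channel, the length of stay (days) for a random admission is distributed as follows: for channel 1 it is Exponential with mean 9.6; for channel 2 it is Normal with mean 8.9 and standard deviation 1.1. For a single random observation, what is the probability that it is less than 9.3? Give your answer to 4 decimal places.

Conditional on each channel, P(X < 9.3): 1: 0.620443; 2: 0.641935.
By total probability, P(X < 9.3) = 0.5·0.620443 + 0.5·0.641935 = 0.631189.

0.6312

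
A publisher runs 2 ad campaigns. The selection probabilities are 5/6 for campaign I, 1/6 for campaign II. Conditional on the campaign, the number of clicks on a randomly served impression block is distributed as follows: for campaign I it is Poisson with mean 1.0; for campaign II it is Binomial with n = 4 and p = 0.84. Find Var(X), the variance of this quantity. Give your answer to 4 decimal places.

1.6965

Per component, I: μ=1, E[X²]=2; II: μ=3.36, E[X²]=11.8272.
E[X] = 0.833333·1 + 0.166667·3.36 = 1.39333.
E[X²] = 0.833333·2 + 0.166667·11.8272 = 3.63787.
Var(X) = E[X²] − (E[X])² = 3.63787 − 1.94138 = 1.69649.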